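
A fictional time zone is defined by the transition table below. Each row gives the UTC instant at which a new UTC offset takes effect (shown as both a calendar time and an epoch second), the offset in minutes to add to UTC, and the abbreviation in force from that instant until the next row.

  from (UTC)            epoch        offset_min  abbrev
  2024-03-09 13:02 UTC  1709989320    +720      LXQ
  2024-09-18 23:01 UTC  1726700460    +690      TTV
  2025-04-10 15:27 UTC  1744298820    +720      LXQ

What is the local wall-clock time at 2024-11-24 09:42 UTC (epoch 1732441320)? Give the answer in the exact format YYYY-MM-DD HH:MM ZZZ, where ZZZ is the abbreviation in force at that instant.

2024-11-24 21:12 TTV

Query: 2024-11-24 09:42 UTC
Rule 2/3 (TTV, +11:30): 2024-09-18 23:01 UTC ≤ query < 2025-04-10 15:27 UTC
9·60 + 42 + 690 = 1272 min
1272 = 0·1440 + 1272; 1272 = 21·60 + 12 → 21:12, same day
→ 2024-11-24 21:12 TTV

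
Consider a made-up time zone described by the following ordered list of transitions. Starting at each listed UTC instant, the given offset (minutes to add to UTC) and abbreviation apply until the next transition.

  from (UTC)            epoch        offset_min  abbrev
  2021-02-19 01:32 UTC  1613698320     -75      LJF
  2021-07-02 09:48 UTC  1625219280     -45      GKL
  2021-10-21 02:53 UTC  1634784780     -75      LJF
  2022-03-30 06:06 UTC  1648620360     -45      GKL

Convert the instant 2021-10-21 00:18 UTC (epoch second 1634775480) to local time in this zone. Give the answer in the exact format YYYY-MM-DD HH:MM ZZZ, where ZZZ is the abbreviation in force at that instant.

Query: 2021-10-21 00:18 UTC
Rule 2/4 (GKL, -00:45): 2021-07-02 09:48 UTC ≤ query < 2021-10-21 02:53 UTC
0·60 + 18 - 45 = -27 min
-27 = -1·1440 + 1413; 1413 = 23·60 + 33 → 23:33, 2021-10-21 - 1 day = 2021-10-20
→ 2021-10-20 23:33 GKL

2021-10-20 23:33 GKL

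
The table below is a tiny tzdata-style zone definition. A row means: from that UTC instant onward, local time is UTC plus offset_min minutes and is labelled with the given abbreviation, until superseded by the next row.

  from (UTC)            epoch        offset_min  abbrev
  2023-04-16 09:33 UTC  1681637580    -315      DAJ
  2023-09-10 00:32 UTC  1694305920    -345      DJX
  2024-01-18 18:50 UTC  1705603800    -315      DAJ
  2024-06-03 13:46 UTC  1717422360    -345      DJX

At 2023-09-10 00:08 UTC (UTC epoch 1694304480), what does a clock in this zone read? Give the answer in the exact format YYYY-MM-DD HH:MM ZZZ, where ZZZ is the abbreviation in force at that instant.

Query: 2023-09-10 00:08 UTC
Rule 1/4 (DAJ, -05:15): 2023-04-16 09:33 UTC ≤ query < 2023-09-10 00:32 UTC
0·60 + 8 - 315 = -307 min
-307 = -1·1440 + 1133; 1133 = 18·60 + 53 → 18:53, 2023-09-10 - 1 day = 2023-09-09
→ 2023-09-09 18:53 DAJ

2023-09-09 18:53 DAJ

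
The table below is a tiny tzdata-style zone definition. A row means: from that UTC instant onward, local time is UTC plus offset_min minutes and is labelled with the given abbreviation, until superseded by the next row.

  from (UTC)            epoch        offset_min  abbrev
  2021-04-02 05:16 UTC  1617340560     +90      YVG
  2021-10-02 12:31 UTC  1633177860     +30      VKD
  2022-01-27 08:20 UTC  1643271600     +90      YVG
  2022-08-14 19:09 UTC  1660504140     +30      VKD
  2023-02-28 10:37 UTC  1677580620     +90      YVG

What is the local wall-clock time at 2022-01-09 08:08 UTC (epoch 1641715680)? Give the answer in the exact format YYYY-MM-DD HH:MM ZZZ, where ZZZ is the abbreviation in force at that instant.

Query: 2022-01-09 08:08 UTC
Rule 2/5 (VKD, +00:30): 2021-10-02 12:31 UTC ≤ query < 2022-01-27 08:20 UTC
8·60 + 8 + 30 = 518 min
518 = 0·1440 + 518; 518 = 8·60 + 38 → 08:38, same day
→ 2022-01-09 08:38 VKD

2022-01-09 08:38 VKD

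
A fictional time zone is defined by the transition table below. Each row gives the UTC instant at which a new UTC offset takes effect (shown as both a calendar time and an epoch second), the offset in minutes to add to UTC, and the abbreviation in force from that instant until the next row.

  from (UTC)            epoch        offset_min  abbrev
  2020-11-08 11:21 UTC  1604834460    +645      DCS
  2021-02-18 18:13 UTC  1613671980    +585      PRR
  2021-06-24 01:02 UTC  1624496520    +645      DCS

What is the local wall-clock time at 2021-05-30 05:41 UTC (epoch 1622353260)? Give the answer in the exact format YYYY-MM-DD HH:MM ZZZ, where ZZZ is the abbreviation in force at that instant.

Query: 2021-05-30 05:41 UTC
Rule 2/3 (PRR, +09:45): 2021-02-18 18:13 UTC ≤ query < 2021-06-24 01:02 UTC
5·60 + 41 + 585 = 926 min
926 = 0·1440 + 926; 926 = 15·60 + 26 → 15:26, same day
→ 2021-05-30 15:26 PRR

2021-05-30 15:26 PRR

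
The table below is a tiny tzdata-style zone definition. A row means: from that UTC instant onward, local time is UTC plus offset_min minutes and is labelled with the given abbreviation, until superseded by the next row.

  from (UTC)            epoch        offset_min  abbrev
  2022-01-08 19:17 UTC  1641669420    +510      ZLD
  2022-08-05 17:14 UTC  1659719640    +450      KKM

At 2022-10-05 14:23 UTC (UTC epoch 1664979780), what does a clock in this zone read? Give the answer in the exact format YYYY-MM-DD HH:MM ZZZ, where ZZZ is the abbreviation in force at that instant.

Query: 2022-10-05 14:23 UTC
Rule 2/2 (KKM, +07:30): 2022-08-05 17:14 UTC ≤ query < +∞
14·60 + 23 + 450 = 1313 min
1313 = 0·1440 + 1313; 1313 = 21·60 + 53 → 21:53, same day
→ 2022-10-05 21:53 KKM

2022-10-05 21:53 KKM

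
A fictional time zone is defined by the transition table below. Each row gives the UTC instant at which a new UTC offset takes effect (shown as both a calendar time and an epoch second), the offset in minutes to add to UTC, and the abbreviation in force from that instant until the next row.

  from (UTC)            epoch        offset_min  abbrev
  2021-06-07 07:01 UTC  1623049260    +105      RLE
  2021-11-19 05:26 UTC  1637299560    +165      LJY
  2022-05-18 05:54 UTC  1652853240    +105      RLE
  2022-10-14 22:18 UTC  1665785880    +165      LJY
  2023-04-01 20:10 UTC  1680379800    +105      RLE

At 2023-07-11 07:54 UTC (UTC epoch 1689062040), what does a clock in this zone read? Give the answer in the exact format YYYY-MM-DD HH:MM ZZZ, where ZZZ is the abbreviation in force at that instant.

2023-07-11 09:39 RLE

Query: 2023-07-11 07:54 UTC
Rule 5/5 (RLE, +01:45): 2023-04-01 20:10 UTC ≤ query < +∞
7·60 + 54 + 105 = 579 min
579 = 0·1440 + 579; 579 = 9·60 + 39 → 09:39, same day
→ 2023-07-11 09:39 RLE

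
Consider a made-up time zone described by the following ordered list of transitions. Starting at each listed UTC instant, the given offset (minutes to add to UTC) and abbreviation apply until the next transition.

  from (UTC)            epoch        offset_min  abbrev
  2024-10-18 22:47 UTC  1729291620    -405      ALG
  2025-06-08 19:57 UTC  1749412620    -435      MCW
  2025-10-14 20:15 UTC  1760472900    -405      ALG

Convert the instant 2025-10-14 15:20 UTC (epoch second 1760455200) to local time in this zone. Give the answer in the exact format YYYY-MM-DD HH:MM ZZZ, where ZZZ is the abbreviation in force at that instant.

2025-10-14 08:05 MCW

Query: 2025-10-14 15:20 UTC
Rule 2/3 (MCW, -07:15): 2025-06-08 19:57 UTC ≤ query < 2025-10-14 20:15 UTC
15·60 + 20 - 435 = 485 min
485 = 0·1440 + 485; 485 = 8·60 + 5 → 08:05, same day
→ 2025-10-14 08:05 MCW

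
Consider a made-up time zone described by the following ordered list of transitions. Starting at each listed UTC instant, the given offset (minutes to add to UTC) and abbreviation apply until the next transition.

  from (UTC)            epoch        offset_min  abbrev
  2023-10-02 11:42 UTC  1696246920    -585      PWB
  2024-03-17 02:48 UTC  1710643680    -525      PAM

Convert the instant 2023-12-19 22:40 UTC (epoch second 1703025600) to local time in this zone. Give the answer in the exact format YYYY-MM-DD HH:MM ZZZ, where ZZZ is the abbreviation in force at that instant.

2023-12-19 12:55 PWB

Query: 2023-12-19 22:40 UTC
Rule 1/2 (PWB, -09:45): 2023-10-02 11:42 UTC ≤ query < 2024-03-17 02:48 UTC
22·60 + 40 - 585 = 775 min
775 = 0·1440 + 775; 775 = 12·60 + 55 → 12:55, same day
→ 2023-12-19 12:55 PWB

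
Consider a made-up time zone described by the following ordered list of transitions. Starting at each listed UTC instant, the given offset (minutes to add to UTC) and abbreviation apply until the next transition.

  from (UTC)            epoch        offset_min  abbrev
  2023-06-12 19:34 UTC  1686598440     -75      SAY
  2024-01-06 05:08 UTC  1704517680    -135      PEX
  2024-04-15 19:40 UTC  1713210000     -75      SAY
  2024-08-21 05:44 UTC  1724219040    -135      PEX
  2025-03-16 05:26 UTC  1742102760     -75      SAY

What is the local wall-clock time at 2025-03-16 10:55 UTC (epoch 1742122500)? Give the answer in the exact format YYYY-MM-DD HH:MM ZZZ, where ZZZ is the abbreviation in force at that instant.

2025-03-16 09:40 SAY

Query: 2025-03-16 10:55 UTC
Rule 5/5 (SAY, -01:15): 2025-03-16 05:26 UTC ≤ query < +∞
10·60 + 55 - 75 = 580 min
580 = 0·1440 + 580; 580 = 9·60 + 40 → 09:40, same day
→ 2025-03-16 09:40 SAY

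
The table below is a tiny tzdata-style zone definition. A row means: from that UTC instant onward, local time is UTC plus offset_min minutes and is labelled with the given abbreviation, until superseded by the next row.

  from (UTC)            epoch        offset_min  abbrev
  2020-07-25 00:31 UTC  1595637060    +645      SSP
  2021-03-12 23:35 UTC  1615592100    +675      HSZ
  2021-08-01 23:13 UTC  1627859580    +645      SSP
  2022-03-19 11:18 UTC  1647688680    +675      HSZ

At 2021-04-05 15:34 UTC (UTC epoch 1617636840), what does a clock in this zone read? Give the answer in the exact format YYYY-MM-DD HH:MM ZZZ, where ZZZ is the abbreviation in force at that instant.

Query: 2021-04-05 15:34 UTC
Rule 2/4 (HSZ, +11:15): 2021-03-12 23:35 UTC ≤ query < 2021-08-01 23:13 UTC
15·60 + 34 + 675 = 1609 min
1609 = 1·1440 + 169; 169 = 2·60 + 49 → 02:49, 2021-04-05 + 1 day = 2021-04-06
→ 2021-04-06 02:49 HSZ

2021-04-06 02:49 HSZ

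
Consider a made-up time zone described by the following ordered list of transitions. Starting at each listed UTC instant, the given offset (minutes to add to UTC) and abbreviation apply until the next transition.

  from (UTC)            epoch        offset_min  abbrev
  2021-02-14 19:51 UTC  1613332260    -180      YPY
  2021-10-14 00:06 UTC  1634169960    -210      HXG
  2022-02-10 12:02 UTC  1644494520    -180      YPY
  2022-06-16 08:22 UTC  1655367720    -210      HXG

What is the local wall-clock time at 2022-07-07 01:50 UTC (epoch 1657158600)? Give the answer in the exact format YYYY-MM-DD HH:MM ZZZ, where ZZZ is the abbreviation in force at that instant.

2022-07-06 22:20 HXG

Query: 2022-07-07 01:50 UTC
Rule 4/4 (HXG, -03:30): 2022-06-16 08:22 UTC ≤ query < +∞
1·60 + 50 - 210 = -100 min
-100 = -1·1440 + 1340; 1340 = 22·60 + 20 → 22:20, 2022-07-07 - 1 day = 2022-07-06
→ 2022-07-06 22:20 HXG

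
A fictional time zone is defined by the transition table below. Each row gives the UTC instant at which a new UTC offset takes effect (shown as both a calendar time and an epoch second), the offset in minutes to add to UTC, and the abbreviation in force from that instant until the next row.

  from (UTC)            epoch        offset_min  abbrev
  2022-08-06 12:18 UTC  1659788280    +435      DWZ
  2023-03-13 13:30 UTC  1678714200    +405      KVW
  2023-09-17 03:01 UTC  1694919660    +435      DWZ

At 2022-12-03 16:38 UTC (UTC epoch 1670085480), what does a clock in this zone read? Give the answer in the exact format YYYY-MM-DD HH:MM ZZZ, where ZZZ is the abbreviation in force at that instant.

2022-12-03 23:53 DWZ

Query: 2022-12-03 16:38 UTC
Rule 1/3 (DWZ, +07:15): 2022-08-06 12:18 UTC ≤ query < 2023-03-13 13:30 UTC
16·60 + 38 + 435 = 1433 min
1433 = 0·1440 + 1433; 1433 = 23·60 + 53 → 23:53, same day
→ 2022-12-03 23:53 DWZ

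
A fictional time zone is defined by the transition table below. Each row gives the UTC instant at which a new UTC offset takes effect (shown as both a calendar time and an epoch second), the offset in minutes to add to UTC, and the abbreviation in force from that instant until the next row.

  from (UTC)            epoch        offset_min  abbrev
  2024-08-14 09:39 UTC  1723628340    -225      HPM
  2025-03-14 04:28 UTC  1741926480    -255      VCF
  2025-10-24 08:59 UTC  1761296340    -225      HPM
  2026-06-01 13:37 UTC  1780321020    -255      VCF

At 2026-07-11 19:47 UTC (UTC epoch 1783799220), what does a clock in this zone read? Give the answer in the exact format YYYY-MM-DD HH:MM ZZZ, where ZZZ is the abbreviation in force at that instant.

Query: 2026-07-11 19:47 UTC
Rule 4/4 (VCF, -04:15): 2026-06-01 13:37 UTC ≤ query < +∞
19·60 + 47 - 255 = 932 min
932 = 0·1440 + 932; 932 = 15·60 + 32 → 15:32, same day
→ 2026-07-11 15:32 VCF

2026-07-11 15:32 VCF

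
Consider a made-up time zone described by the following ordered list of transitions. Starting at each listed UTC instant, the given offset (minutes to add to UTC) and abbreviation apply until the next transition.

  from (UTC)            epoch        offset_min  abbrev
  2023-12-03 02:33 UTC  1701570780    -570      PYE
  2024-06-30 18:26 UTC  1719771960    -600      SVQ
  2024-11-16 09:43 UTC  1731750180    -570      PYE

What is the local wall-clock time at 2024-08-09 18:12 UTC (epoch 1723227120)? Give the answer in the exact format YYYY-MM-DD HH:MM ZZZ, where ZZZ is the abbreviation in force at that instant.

2024-08-09 08:12 SVQ

Query: 2024-08-09 18:12 UTC
Rule 2/3 (SVQ, -10:00): 2024-06-30 18:26 UTC ≤ query < 2024-11-16 09:43 UTC
18·60 + 12 - 600 = 492 min
492 = 0·1440 + 492; 492 = 8·60 + 12 → 08:12, same day
→ 2024-08-09 08:12 SVQ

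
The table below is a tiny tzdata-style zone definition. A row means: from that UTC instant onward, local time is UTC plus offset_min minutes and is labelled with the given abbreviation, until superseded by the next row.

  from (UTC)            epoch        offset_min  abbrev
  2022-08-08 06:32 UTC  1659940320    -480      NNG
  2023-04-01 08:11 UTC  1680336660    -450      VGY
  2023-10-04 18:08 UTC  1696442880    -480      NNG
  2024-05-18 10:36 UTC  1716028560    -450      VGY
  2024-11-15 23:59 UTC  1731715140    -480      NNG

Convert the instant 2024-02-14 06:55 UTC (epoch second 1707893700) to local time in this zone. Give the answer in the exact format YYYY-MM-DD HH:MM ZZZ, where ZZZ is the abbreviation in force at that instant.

2024-02-13 22:55 NNG

Query: 2024-02-14 06:55 UTC
Rule 3/5 (NNG, -08:00): 2023-10-04 18:08 UTC ≤ query < 2024-05-18 10:36 UTC
6·60 + 55 - 480 = -65 min
-65 = -1·1440 + 1375; 1375 = 22·60 + 55 → 22:55, 2024-02-14 - 1 day = 2024-02-13
→ 2024-02-13 22:55 NNG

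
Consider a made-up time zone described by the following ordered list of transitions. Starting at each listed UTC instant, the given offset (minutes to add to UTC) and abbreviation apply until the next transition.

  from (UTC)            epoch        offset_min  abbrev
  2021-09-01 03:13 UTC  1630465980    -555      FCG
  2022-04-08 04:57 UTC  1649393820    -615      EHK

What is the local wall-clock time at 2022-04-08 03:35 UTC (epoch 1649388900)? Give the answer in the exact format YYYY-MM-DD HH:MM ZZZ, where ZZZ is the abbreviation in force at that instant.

Query: 2022-04-08 03:35 UTC
Rule 1/2 (FCG, -09:15): 2021-09-01 03:13 UTC ≤ query < 2022-04-08 04:57 UTC
3·60 + 35 - 555 = -340 min
-340 = -1·1440 + 1100; 1100 = 18·60 + 20 → 18:20, 2022-04-08 - 1 day = 2022-04-07
→ 2022-04-07 18:20 FCG

2022-04-07 18:20 FCG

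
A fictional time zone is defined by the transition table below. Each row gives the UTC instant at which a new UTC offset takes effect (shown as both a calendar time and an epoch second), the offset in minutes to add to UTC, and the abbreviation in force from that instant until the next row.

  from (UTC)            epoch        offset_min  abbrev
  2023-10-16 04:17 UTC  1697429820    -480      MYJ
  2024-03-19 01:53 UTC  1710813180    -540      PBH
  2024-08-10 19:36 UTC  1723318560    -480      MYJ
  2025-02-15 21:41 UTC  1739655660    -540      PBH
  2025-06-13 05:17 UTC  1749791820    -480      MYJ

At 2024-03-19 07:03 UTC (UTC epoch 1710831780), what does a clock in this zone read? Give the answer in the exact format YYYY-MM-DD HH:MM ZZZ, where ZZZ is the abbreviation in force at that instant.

Query: 2024-03-19 07:03 UTC
Rule 2/5 (PBH, -09:00): 2024-03-19 01:53 UTC ≤ query < 2024-08-10 19:36 UTC
7·60 + 3 - 540 = -117 min
-117 = -1·1440 + 1323; 1323 = 22·60 + 3 → 22:03, 2024-03-19 - 1 day = 2024-03-18
→ 2024-03-18 22:03 PBH

2024-03-18 22:03 PBH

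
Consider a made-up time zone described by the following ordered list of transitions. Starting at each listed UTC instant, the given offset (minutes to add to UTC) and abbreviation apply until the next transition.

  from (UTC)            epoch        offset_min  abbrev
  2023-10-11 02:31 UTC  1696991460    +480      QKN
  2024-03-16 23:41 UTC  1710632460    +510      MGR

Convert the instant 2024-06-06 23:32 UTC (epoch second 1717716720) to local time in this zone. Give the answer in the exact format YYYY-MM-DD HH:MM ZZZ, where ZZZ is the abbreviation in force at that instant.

Query: 2024-06-06 23:32 UTC
Rule 2/2 (MGR, +08:30): 2024-03-16 23:41 UTC ≤ query < +∞
23·60 + 32 + 510 = 1922 min
1922 = 1·1440 + 482; 482 = 8·60 + 2 → 08:02, 2024-06-06 + 1 day = 2024-06-07
→ 2024-06-07 08:02 MGR

2024-06-07 08:02 MGR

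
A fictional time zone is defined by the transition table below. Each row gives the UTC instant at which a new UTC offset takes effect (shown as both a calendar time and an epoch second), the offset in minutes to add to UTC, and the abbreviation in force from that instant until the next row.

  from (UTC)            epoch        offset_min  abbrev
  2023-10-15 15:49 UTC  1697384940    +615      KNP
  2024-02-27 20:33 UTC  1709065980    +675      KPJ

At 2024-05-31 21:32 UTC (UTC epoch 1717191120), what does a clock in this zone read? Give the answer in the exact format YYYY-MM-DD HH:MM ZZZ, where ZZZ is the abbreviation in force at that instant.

Query: 2024-05-31 21:32 UTC
Rule 2/2 (KPJ, +11:15): 2024-02-27 20:33 UTC ≤ query < +∞
21·60 + 32 + 675 = 1967 min
1967 = 1·1440 + 527; 527 = 8·60 + 47 → 08:47, 2024-05-31 + 1 day = 2024-06-01
→ 2024-06-01 08:47 KPJ

2024-06-01 08:47 KPJ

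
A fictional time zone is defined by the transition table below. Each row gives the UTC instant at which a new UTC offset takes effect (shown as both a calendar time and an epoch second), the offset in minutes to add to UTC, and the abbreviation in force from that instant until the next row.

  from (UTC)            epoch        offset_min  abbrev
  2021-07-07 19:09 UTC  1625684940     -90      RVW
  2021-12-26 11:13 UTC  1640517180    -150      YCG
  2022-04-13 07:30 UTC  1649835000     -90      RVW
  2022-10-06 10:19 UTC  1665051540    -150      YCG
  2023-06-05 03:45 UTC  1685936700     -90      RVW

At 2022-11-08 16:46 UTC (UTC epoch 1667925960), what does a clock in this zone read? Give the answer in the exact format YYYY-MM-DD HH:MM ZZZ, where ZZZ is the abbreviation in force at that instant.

Query: 2022-11-08 16:46 UTC
Rule 4/5 (YCG, -02:30): 2022-10-06 10:19 UTC ≤ query < 2023-06-05 03:45 UTC
16·60 + 46 - 150 = 856 min
856 = 0·1440 + 856; 856 = 14·60 + 16 → 14:16, same day
→ 2022-11-08 14:16 YCG

2022-11-08 14:16 YCG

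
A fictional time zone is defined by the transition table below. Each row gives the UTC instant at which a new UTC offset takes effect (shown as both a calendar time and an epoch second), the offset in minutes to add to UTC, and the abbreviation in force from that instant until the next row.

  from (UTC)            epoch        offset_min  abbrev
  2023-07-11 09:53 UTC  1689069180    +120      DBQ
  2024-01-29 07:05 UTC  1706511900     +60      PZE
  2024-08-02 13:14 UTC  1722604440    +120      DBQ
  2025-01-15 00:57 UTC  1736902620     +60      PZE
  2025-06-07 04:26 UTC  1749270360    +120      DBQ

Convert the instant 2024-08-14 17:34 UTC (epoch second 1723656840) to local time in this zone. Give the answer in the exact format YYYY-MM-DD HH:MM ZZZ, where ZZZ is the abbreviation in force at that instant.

Query: 2024-08-14 17:34 UTC
Rule 3/5 (DBQ, +02:00): 2024-08-02 13:14 UTC ≤ query < 2025-01-15 00:57 UTC
17·60 + 34 + 120 = 1174 min
1174 = 0·1440 + 1174; 1174 = 19·60 + 34 → 19:34, same day
→ 2024-08-14 19:34 DBQ

2024-08-14 19:34 DBQ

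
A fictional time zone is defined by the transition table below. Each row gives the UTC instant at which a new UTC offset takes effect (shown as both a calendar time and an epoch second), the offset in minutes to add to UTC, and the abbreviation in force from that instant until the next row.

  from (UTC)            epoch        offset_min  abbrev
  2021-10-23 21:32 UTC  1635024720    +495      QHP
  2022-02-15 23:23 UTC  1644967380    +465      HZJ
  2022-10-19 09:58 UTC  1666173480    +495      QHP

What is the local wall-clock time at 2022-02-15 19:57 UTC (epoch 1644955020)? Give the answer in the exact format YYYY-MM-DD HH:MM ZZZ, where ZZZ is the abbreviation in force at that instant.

Query: 2022-02-15 19:57 UTC
Rule 1/3 (QHP, +08:15): 2021-10-23 21:32 UTC ≤ query < 2022-02-15 23:23 UTC
19·60 + 57 + 495 = 1692 min
1692 = 1·1440 + 252; 252 = 4·60 + 12 → 04:12, 2022-02-15 + 1 day = 2022-02-16
→ 2022-02-16 04:12 QHP

2022-02-16 04:12 QHP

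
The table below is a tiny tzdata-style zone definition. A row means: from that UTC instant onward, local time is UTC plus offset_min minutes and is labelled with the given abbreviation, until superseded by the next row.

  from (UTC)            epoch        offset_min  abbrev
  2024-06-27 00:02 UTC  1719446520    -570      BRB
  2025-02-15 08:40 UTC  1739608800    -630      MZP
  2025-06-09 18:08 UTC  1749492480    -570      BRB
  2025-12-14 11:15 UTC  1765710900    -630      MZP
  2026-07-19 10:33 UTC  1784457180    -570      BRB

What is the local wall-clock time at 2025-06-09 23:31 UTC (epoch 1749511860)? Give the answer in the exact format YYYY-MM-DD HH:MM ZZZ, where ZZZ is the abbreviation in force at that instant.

Query: 2025-06-09 23:31 UTC
Rule 3/5 (BRB, -09:30): 2025-06-09 18:08 UTC ≤ query < 2025-12-14 11:15 UTC
23·60 + 31 - 570 = 841 min
841 = 0·1440 + 841; 841 = 14·60 + 1 → 14:01, same day
→ 2025-06-09 14:01 BRB

2025-06-09 14:01 BRB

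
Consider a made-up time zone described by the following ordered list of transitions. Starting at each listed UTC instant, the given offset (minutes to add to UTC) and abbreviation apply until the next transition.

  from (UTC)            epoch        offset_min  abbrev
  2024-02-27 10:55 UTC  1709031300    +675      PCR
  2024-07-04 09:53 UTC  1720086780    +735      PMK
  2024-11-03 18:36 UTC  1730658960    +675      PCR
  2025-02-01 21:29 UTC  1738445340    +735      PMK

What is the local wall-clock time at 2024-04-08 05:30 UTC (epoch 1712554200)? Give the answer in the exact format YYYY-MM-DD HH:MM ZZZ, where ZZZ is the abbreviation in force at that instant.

Query: 2024-04-08 05:30 UTC
Rule 1/4 (PCR, +11:15): 2024-02-27 10:55 UTC ≤ query < 2024-07-04 09:53 UTC
5·60 + 30 + 675 = 1005 min
1005 = 0·1440 + 1005; 1005 = 16·60 + 45 → 16:45, same day
→ 2024-04-08 16:45 PCR

2024-04-08 16:45 PCR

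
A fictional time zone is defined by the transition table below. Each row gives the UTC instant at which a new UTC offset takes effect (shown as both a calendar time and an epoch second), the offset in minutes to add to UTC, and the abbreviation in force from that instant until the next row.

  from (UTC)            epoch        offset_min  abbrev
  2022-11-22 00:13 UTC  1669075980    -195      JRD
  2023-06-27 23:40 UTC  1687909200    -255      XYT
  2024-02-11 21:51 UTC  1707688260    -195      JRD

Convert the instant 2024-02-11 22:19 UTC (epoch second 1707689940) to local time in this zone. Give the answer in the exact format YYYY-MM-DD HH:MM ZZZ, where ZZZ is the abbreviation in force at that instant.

2024-02-11 19:04 JRD

Query: 2024-02-11 22:19 UTC
Rule 3/3 (JRD, -03:15): 2024-02-11 21:51 UTC ≤ query < +∞
22·60 + 19 - 195 = 1144 min
1144 = 0·1440 + 1144; 1144 = 19·60 + 4 → 19:04, same day
→ 2024-02-11 19:04 JRD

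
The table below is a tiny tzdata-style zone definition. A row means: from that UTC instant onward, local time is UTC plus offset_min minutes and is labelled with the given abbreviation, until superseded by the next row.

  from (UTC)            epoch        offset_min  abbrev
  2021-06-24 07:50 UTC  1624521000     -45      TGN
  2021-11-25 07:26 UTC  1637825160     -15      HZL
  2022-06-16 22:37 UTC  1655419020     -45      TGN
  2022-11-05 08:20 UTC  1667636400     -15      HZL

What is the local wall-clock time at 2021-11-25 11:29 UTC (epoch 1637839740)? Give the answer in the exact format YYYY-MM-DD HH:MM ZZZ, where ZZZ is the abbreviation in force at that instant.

2021-11-25 11:14 HZL

Query: 2021-11-25 11:29 UTC
Rule 2/4 (HZL, -00:15): 2021-11-25 07:26 UTC ≤ query < 2022-06-16 22:37 UTC
11·60 + 29 - 15 = 674 min
674 = 0·1440 + 674; 674 = 11·60 + 14 → 11:14, same day
→ 2021-11-25 11:14 HZL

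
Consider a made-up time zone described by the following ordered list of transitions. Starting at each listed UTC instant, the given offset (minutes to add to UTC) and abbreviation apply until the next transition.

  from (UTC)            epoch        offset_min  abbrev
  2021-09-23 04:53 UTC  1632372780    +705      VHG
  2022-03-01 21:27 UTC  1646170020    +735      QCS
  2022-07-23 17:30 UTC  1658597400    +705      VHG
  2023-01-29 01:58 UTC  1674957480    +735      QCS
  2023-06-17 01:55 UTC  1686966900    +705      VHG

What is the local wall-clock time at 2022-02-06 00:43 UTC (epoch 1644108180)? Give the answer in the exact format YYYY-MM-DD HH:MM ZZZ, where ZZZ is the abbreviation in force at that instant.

Query: 2022-02-06 00:43 UTC
Rule 1/5 (VHG, +11:45): 2021-09-23 04:53 UTC ≤ query < 2022-03-01 21:27 UTC
0·60 + 43 + 705 = 748 min
748 = 0·1440 + 748; 748 = 12·60 + 28 → 12:28, same day
→ 2022-02-06 12:28 VHG

2022-02-06 12:28 VHG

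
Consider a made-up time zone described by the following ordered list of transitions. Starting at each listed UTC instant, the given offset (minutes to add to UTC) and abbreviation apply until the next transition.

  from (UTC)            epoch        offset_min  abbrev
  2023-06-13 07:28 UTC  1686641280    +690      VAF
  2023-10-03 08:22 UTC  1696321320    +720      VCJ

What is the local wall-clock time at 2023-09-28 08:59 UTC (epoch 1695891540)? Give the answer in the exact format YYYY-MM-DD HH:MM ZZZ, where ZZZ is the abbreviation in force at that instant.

Query: 2023-09-28 08:59 UTC
Rule 1/2 (VAF, +11:30): 2023-06-13 07:28 UTC ≤ query < 2023-10-03 08:22 UTC
8·60 + 59 + 690 = 1229 min
1229 = 0·1440 + 1229; 1229 = 20·60 + 29 → 20:29, same day
→ 2023-09-28 20:29 VAF

2023-09-28 20:29 VAF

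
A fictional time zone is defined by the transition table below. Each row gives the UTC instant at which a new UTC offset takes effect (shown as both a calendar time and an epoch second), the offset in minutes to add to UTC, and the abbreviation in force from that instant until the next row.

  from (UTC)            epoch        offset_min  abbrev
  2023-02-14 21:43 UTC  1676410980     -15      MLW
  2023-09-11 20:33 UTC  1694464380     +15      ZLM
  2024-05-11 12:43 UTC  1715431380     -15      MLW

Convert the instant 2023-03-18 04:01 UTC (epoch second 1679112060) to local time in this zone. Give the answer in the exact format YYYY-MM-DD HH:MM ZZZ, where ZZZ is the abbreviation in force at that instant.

Query: 2023-03-18 04:01 UTC
Rule 1/3 (MLW, -00:15): 2023-02-14 21:43 UTC ≤ query < 2023-09-11 20:33 UTC
4·60 + 1 - 15 = 226 min
226 = 0·1440 + 226; 226 = 3·60 + 46 → 03:46, same day
→ 2023-03-18 03:46 MLW

2023-03-18 03:46 MLW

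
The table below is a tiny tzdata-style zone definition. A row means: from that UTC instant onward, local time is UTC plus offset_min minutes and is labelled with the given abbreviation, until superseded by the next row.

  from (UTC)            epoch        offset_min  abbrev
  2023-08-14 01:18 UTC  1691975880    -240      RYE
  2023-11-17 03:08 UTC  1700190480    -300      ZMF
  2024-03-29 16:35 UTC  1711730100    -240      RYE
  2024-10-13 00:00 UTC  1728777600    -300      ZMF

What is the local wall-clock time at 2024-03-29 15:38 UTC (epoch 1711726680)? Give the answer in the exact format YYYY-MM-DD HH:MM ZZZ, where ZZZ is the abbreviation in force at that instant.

Query: 2024-03-29 15:38 UTC
Rule 2/4 (ZMF, -05:00): 2023-11-17 03:08 UTC ≤ query < 2024-03-29 16:35 UTC
15·60 + 38 - 300 = 638 min
638 = 0·1440 + 638; 638 = 10·60 + 38 → 10:38, same day
→ 2024-03-29 10:38 ZMF

2024-03-29 10:38 ZMF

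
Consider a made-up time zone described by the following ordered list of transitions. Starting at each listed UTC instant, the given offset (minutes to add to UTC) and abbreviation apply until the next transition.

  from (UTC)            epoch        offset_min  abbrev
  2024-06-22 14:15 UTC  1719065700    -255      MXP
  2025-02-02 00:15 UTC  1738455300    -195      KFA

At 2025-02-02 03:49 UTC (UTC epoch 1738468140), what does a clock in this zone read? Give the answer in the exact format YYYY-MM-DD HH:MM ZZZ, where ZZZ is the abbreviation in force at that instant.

2025-02-02 00:34 KFA

Query: 2025-02-02 03:49 UTC
Rule 2/2 (KFA, -03:15): 2025-02-02 00:15 UTC ≤ query < +∞
3·60 + 49 - 195 = 34 min
34 = 0·1440 + 34; 34 = 0·60 + 34 → 00:34, same day
→ 2025-02-02 00:34 KFA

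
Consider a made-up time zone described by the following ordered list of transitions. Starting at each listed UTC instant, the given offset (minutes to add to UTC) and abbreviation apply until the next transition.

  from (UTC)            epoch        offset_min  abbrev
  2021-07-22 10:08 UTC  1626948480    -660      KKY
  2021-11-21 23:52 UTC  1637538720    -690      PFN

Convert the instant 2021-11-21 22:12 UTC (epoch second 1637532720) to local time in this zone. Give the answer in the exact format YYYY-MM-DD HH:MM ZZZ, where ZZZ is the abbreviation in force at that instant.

Query: 2021-11-21 22:12 UTC
Rule 1/2 (KKY, -11:00): 2021-07-22 10:08 UTC ≤ query < 2021-11-21 23:52 UTC
22·60 + 12 - 660 = 672 min
672 = 0·1440 + 672; 672 = 11·60 + 12 → 11:12, same day
→ 2021-11-21 11:12 KKY

2021-11-21 11:12 KKY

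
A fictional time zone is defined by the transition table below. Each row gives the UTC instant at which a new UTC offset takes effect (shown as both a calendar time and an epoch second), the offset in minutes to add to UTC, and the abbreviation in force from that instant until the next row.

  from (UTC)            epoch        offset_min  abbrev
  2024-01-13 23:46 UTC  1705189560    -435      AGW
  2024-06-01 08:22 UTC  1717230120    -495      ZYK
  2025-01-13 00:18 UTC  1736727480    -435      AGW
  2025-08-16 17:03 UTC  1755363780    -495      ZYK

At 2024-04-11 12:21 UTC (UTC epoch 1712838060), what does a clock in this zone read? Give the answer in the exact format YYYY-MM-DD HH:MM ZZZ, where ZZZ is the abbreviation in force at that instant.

Query: 2024-04-11 12:21 UTC
Rule 1/4 (AGW, -07:15): 2024-01-13 23:46 UTC ≤ query < 2024-06-01 08:22 UTC
12·60 + 21 - 435 = 306 min
306 = 0·1440 + 306; 306 = 5·60 + 6 → 05:06, same day
→ 2024-04-11 05:06 AGW

2024-04-11 05:06 AGW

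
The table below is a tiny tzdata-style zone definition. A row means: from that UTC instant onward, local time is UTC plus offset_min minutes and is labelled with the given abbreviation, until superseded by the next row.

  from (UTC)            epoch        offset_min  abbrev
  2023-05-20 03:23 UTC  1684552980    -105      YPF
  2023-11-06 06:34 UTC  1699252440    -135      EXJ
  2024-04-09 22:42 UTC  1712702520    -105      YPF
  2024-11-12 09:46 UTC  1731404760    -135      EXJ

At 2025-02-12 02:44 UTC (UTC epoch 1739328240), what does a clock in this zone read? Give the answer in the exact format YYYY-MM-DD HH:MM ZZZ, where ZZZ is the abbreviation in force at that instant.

2025-02-12 00:29 EXJ

Query: 2025-02-12 02:44 UTC
Rule 4/4 (EXJ, -02:15): 2024-11-12 09:46 UTC ≤ query < +∞
2·60 + 44 - 135 = 29 min
29 = 0·1440 + 29; 29 = 0·60 + 29 → 00:29, same day
→ 2025-02-12 00:29 EXJ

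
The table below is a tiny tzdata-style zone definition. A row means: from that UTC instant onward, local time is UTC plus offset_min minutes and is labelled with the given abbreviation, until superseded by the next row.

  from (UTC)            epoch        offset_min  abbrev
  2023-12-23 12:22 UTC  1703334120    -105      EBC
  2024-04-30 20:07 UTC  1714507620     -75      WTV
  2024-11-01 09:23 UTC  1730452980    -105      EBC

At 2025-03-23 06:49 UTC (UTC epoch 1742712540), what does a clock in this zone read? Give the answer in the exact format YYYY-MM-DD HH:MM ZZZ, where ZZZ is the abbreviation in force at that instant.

2025-03-23 05:04 EBC

Query: 2025-03-23 06:49 UTC
Rule 3/3 (EBC, -01:45): 2024-11-01 09:23 UTC ≤ query < +∞
6·60 + 49 - 105 = 304 min
304 = 0·1440 + 304; 304 = 5·60 + 4 → 05:04, same day
→ 2025-03-23 05:04 EBC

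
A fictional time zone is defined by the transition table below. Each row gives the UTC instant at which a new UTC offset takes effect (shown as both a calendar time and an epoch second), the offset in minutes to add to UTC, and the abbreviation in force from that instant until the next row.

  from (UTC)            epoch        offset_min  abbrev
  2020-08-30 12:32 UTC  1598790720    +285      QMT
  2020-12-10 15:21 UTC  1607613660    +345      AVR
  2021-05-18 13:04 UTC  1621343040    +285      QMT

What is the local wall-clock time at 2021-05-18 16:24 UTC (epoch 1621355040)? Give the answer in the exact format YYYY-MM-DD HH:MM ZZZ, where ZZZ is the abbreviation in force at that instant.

2021-05-18 21:09 QMT

Query: 2021-05-18 16:24 UTC
Rule 3/3 (QMT, +04:45): 2021-05-18 13:04 UTC ≤ query < +∞
16·60 + 24 + 285 = 1269 min
1269 = 0·1440 + 1269; 1269 = 21·60 + 9 → 21:09, same day
→ 2021-05-18 21:09 QMT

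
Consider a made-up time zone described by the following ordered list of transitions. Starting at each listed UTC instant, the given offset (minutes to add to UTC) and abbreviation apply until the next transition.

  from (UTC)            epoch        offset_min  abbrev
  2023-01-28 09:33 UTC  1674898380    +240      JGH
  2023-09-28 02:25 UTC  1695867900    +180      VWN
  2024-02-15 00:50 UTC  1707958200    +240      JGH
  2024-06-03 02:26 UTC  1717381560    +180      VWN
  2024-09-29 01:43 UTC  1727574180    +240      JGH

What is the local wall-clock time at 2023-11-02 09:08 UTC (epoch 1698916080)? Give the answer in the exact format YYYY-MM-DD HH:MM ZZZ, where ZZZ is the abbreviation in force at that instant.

2023-11-02 12:08 VWN

Query: 2023-11-02 09:08 UTC
Rule 2/5 (VWN, +03:00): 2023-09-28 02:25 UTC ≤ query < 2024-02-15 00:50 UTC
9·60 + 8 + 180 = 728 min
728 = 0·1440 + 728; 728 = 12·60 + 8 → 12:08, same day
→ 2023-11-02 12:08 VWN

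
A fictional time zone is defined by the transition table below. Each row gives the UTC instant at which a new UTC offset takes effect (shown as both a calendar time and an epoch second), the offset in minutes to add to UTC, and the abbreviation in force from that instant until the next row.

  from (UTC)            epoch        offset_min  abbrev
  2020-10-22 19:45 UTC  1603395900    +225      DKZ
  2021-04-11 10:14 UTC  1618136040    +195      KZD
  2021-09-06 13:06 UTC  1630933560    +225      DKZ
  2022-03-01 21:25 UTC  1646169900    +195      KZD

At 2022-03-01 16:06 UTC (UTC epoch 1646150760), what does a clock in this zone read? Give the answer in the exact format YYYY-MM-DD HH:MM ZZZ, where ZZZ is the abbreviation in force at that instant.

Query: 2022-03-01 16:06 UTC
Rule 3/4 (DKZ, +03:45): 2021-09-06 13:06 UTC ≤ query < 2022-03-01 21:25 UTC
16·60 + 6 + 225 = 1191 min
1191 = 0·1440 + 1191; 1191 = 19·60 + 51 → 19:51, same day
→ 2022-03-01 19:51 DKZ

2022-03-01 19:51 DKZ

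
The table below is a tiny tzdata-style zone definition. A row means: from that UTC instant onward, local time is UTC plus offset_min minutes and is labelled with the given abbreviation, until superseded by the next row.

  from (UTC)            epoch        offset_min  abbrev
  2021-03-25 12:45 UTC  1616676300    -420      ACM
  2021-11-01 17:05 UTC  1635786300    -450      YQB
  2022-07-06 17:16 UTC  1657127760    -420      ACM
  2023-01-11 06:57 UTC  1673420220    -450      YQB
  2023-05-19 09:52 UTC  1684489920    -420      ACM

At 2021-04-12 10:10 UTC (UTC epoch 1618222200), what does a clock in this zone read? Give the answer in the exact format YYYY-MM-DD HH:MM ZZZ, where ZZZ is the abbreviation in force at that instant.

Query: 2021-04-12 10:10 UTC
Rule 1/5 (ACM, -07:00): 2021-03-25 12:45 UTC ≤ query < 2021-11-01 17:05 UTC
10·60 + 10 - 420 = 190 min
190 = 0·1440 + 190; 190 = 3·60 + 10 → 03:10, same day
→ 2021-04-12 03:10 ACM

2021-04-12 03:10 ACM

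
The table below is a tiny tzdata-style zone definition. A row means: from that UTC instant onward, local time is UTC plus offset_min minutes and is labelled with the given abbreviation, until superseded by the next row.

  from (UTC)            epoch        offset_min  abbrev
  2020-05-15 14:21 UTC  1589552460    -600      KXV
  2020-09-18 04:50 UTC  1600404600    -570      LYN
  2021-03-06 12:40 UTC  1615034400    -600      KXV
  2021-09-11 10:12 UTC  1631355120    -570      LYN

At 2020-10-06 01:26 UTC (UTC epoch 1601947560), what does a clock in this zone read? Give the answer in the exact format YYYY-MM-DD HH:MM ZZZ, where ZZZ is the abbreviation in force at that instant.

Query: 2020-10-06 01:26 UTC
Rule 2/4 (LYN, -09:30): 2020-09-18 04:50 UTC ≤ query < 2021-03-06 12:40 UTC
1·60 + 26 - 570 = -484 min
-484 = -1·1440 + 956; 956 = 15·60 + 56 → 15:56, 2020-10-06 - 1 day = 2020-10-05
→ 2020-10-05 15:56 LYN

2020-10-05 15:56 LYN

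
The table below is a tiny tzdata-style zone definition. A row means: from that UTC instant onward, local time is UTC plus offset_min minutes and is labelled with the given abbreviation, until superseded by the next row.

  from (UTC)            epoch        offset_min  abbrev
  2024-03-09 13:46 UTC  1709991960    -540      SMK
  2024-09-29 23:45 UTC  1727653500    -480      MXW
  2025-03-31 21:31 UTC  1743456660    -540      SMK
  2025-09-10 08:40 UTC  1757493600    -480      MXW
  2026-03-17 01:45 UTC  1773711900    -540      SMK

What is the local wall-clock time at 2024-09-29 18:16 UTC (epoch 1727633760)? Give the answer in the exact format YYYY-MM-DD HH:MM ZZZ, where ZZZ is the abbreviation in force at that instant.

2024-09-29 09:16 SMK

Query: 2024-09-29 18:16 UTC
Rule 1/5 (SMK, -09:00): 2024-03-09 13:46 UTC ≤ query < 2024-09-29 23:45 UTC
18·60 + 16 - 540 = 556 min
556 = 0·1440 + 556; 556 = 9·60 + 16 → 09:16, same day
→ 2024-09-29 09:16 SMK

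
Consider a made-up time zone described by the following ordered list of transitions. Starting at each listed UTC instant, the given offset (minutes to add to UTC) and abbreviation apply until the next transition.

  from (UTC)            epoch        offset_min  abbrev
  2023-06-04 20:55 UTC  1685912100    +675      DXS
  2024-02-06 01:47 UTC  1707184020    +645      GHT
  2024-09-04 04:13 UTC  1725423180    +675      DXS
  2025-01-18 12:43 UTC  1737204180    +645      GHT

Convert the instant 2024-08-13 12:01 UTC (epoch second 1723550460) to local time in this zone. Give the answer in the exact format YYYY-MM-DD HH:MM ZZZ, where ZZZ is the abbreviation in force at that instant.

Query: 2024-08-13 12:01 UTC
Rule 2/4 (GHT, +10:45): 2024-02-06 01:47 UTC ≤ query < 2024-09-04 04:13 UTC
12·60 + 1 + 645 = 1366 min
1366 = 0·1440 + 1366; 1366 = 22·60 + 46 → 22:46, same day
→ 2024-08-13 22:46 GHT

2024-08-13 22:46 GHT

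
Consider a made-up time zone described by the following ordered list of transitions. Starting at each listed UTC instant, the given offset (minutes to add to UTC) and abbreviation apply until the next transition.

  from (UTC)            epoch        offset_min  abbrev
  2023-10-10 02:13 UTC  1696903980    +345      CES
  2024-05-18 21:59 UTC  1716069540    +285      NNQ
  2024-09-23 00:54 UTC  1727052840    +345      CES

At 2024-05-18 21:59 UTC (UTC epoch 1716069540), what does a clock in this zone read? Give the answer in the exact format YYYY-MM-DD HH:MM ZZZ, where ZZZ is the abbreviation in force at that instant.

2024-05-19 02:44 NNQ

Query: 2024-05-18 21:59 UTC
Rule 2/3 (NNQ, +04:45): 2024-05-18 21:59 UTC ≤ query < 2024-09-23 00:54 UTC
21·60 + 59 + 285 = 1604 min
1604 = 1·1440 + 164; 164 = 2·60 + 44 → 02:44, 2024-05-18 + 1 day = 2024-05-19
→ 2024-05-19 02:44 NNQ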